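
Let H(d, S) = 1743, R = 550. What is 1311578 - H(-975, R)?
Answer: 1309835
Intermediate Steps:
1311578 - H(-975, R) = 1311578 - 1*1743 = 1311578 - 1743 = 1309835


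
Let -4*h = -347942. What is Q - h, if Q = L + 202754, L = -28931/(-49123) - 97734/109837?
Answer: 13728131328787/118582922 ≈ 1.1577e+5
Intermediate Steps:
L = -17838385/59291461 (L = -28931*(-1/49123) - 97734*1/109837 = 28931/49123 - 1074/1207 = -17838385/59291461 ≈ -0.30086)
h = 173971/2 (h = -¼*(-347942) = 173971/2 ≈ 86986.)
Q = 12021563045209/59291461 (Q = -17838385/59291461 + 202754 = 12021563045209/59291461 ≈ 2.0275e+5)
Q - h = 12021563045209/59291461 - 1*173971/2 = 12021563045209/59291461 - 173971/2 = 13728131328787/118582922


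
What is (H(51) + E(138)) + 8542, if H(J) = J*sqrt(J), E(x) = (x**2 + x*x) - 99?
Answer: 46531 + 51*sqrt(51) ≈ 46895.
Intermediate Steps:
E(x) = -99 + 2*x**2 (E(x) = (x**2 + x**2) - 99 = 2*x**2 - 99 = -99 + 2*x**2)
H(J) = J**(3/2)
(H(51) + E(138)) + 8542 = (51**(3/2) + (-99 + 2*138**2)) + 8542 = (51*sqrt(51) + (-99 + 2*19044)) + 8542 = (51*sqrt(51) + (-99 + 38088)) + 8542 = (51*sqrt(51) + 37989) + 8542 = (37989 + 51*sqrt(51)) + 8542 = 46531 + 51*sqrt(51)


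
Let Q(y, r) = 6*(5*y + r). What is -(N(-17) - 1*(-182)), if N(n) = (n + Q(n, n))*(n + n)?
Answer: -21568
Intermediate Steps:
Q(y, r) = 6*r + 30*y (Q(y, r) = 6*(r + 5*y) = 6*r + 30*y)
N(n) = 74*n² (N(n) = (n + (6*n + 30*n))*(n + n) = (n + 36*n)*(2*n) = (37*n)*(2*n) = 74*n²)
-(N(-17) - 1*(-182)) = -(74*(-17)² - 1*(-182)) = -(74*289 + 182) = -(21386 + 182) = -1*21568 = -21568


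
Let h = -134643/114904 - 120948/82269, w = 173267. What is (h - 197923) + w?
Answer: -77699686321805/3151012392 ≈ -24659.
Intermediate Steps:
h = -8324784653/3151012392 (h = -134643*1/114904 - 120948*1/82269 = -134643/114904 - 40316/27423 = -8324784653/3151012392 ≈ -2.6419)
(h - 197923) + w = (-8324784653/3151012392 - 197923) + 173267 = -623666150446469/3151012392 + 173267 = -77699686321805/3151012392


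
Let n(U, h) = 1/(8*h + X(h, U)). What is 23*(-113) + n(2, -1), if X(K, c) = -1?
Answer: -23392/9 ≈ -2599.1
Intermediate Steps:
n(U, h) = 1/(-1 + 8*h) (n(U, h) = 1/(8*h - 1) = 1/(-1 + 8*h))
23*(-113) + n(2, -1) = 23*(-113) + 1/(-1 + 8*(-1)) = -2599 + 1/(-1 - 8) = -2599 + 1/(-9) = -2599 - ⅑ = -23392/9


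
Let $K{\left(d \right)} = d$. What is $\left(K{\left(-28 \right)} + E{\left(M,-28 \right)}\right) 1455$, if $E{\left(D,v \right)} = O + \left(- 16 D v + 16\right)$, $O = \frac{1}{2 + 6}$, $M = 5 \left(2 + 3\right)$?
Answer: $\frac{130229775}{8} \approx 1.6279 \cdot 10^{7}$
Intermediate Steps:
$M = 25$ ($M = 5 \cdot 5 = 25$)
$O = \frac{1}{8} \approx 0.125$
$E{\left(D,v \right)} = \frac{129}{8} - 16 D v$ ($E{\left(D,v \right)} = \frac{1}{8} + \left(- 16 D v + 16\right) = \frac{1}{8} - \left(-16 + 16 D v\right) = \frac{129}{8} - 16 D v$)
$\left(K{\left(-28 \right)} + E{\left(M,-28 \right)}\right) 1455 = \left(-28 - \left(- \frac{129}{8} + 400 \left(-28\right)\right)\right) 1455 = \left(-28 + \left(\frac{129}{8} + 11200\right)\right) 1455 = \left(-28 + \frac{89729}{8}\right) 1455 = \frac{89505}{8} \cdot 1455 = \frac{130229775}{8}$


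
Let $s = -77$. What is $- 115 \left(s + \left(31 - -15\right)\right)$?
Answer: $3565$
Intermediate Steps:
$- 115 \left(s + \left(31 - -15\right)\right) = - 115 \left(-77 + \left(31 - -15\right)\right) = - 115 \left(-77 + \left(31 + 15\right)\right) = - 115 \left(-77 + 46\right) = \left(-115\right) \left(-31\right) = 3565$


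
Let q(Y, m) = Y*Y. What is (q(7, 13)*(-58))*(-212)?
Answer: 602504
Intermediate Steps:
q(Y, m) = Y**2
(q(7, 13)*(-58))*(-212) = (7**2*(-58))*(-212) = (49*(-58))*(-212) = -2842*(-212) = 602504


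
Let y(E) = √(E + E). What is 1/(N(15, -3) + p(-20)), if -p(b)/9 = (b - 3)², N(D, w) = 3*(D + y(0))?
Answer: -1/4716 ≈ -0.00021204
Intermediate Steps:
y(E) = √2*√E (y(E) = √(2*E) = √2*√E)
N(D, w) = 3*D (N(D, w) = 3*(D + √2*√0) = 3*(D + √2*0) = 3*(D + 0) = 3*D)
p(b) = -9*(-3 + b)² (p(b) = -9*(b - 3)² = -9*(-3 + b)²)
1/(N(15, -3) + p(-20)) = 1/(3*15 - 9*(-3 - 20)²) = 1/(45 - 9*(-23)²) = 1/(45 - 9*529) = 1/(45 - 4761) = 1/(-4716) = -1/4716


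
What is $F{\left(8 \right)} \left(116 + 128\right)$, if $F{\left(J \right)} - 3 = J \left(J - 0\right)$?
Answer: $16348$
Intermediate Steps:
$F{\left(J \right)} = 3 + J^{2}$ ($F{\left(J \right)} = 3 + J \left(J - 0\right) = 3 + J \left(J + 0\right) = 3 + J J = 3 + J^{2}$)
$F{\left(8 \right)} \left(116 + 128\right) = \left(3 + 8^{2}\right) \left(116 + 128\right) = \left(3 + 64\right) 244 = 67 \cdot 244 = 16348$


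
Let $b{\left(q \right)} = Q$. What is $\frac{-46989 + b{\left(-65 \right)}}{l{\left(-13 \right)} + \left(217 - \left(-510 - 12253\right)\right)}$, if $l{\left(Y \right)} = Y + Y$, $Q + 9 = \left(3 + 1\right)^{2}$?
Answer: $- \frac{23491}{6477} \approx -3.6268$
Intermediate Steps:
$Q = 7$ ($Q = -9 + \left(3 + 1\right)^{2} = -9 + 4^{2} = -9 + 16 = 7$)
$l{\left(Y \right)} = 2 Y$
$b{\left(q \right)} = 7$
$\frac{-46989 + b{\left(-65 \right)}}{l{\left(-13 \right)} + \left(217 - \left(-510 - 12253\right)\right)} = \frac{-46989 + 7}{2 \left(-13\right) + \left(217 - \left(-510 - 12253\right)\right)} = - \frac{46982}{-26 + \left(217 - \left(-510 - 12253\right)\right)} = - \frac{46982}{-26 + \left(217 - -12763\right)} = - \frac{46982}{-26 + \left(217 + 12763\right)} = - \frac{46982}{-26 + 12980} = - \frac{46982}{12954} = \left(-46982\right) \frac{1}{12954} = - \frac{23491}{6477}$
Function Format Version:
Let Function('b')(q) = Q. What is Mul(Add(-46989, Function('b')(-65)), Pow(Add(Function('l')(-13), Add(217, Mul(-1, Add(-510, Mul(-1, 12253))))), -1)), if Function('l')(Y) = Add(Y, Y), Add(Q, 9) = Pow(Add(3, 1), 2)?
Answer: Rational(-23491, 6477) ≈ -3.6268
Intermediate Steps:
Q = 7 (Q = Add(-9, Pow(Add(3, 1), 2)) = Add(-9, Pow(4, 2)) = Add(-9, 16) = 7)
Function('l')(Y) = Mul(2, Y)
Function('b')(q) = 7
Mul(Add(-46989, Function('b')(-65)), Pow(Add(Function('l')(-13), Add(217, Mul(-1, Add(-510, Mul(-1, 12253))))), -1)) = Mul(Add(-46989, 7), Pow(Add(Mul(2, -13), Add(217, Mul(-1, Add(-510, Mul(-1, 12253))))), -1)) = Mul(-46982, Pow(Add(-26, Add(217, Mul(-1, Add(-510, -12253)))), -1)) = Mul(-46982, Pow(Add(-26, Add(217, Mul(-1, -12763))), -1)) = Mul(-46982, Pow(Add(-26, Add(217, 12763)), -1)) = Mul(-46982, Pow(Add(-26, 12980), -1)) = Mul(-46982, Pow(12954, -1)) = Mul(-46982, Rational(1, 12954)) = Rational(-23491, 6477)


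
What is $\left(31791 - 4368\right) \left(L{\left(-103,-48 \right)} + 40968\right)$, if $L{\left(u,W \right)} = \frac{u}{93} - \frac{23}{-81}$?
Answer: $\frac{313440563260}{279} \approx 1.1234 \cdot 10^{9}$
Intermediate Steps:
$L{\left(u,W \right)} = \frac{23}{81} + \frac{u}{93}$ ($L{\left(u,W \right)} = u \frac{1}{93} - - \frac{23}{81} = \frac{u}{93} + \frac{23}{81} = \frac{23}{81} + \frac{u}{93}$)
$\left(31791 - 4368\right) \left(L{\left(-103,-48 \right)} + 40968\right) = \left(31791 - 4368\right) \left(\left(\frac{23}{81} + \frac{1}{93} \left(-103\right)\right) + 40968\right) = 27423 \left(\left(\frac{23}{81} - \frac{103}{93}\right) + 40968\right) = 27423 \left(- \frac{2068}{2511} + 40968\right) = 27423 \cdot \frac{102868580}{2511} = \frac{313440563260}{279}$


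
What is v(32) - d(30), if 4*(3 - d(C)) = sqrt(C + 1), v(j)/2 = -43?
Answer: -89 + sqrt(31)/4 ≈ -87.608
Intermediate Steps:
v(j) = -86 (v(j) = 2*(-43) = -86)
d(C) = 3 - sqrt(1 + C)/4 (d(C) = 3 - sqrt(C + 1)/4 = 3 - sqrt(1 + C)/4)
v(32) - d(30) = -86 - (3 - sqrt(1 + 30)/4) = -86 - (3 - sqrt(31)/4) = -86 + (-3 + sqrt(31)/4) = -89 + sqrt(31)/4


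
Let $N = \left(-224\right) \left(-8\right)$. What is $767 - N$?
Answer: $-1025$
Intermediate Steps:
$N = 1792$
$767 - N = 767 - 1792 = -1025$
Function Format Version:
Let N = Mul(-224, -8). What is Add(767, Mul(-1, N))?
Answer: -1025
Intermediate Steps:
N = 1792
Add(767, Mul(-1, N)) = Add(767, Mul(-1, 1792)) = Add(767, -1792) = -1025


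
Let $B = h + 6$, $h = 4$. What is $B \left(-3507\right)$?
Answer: $-35070$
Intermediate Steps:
$B = 10$ ($B = 4 + 6 = 10$)
$B \left(-3507\right) = 10 \left(-3507\right) = -35070$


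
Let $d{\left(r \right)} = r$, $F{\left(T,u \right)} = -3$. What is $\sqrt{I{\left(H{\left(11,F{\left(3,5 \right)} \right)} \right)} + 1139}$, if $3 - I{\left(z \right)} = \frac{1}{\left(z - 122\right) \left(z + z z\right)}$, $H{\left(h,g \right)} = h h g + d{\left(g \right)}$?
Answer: $\frac{\sqrt{81521844041895}}{267180} \approx 33.794$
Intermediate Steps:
$H{\left(h,g \right)} = g + g h^{2}$ ($H{\left(h,g \right)} = h h g + g = h^{2} g + g = g h^{2} + g = g + g h^{2}$)
$I{\left(z \right)} = 3 - \frac{1}{\left(-122 + z\right) \left(z + z^{2}\right)}$ ($I{\left(z \right)} = 3 - \frac{1}{\left(z - 122\right) \left(z + z z\right)} = 3 - \frac{1}{\left(-122 + z\right) \left(z + z^{2}\right)}$)
$\sqrt{I{\left(H{\left(11,F{\left(3,5 \right)} \right)} \right)} + 1139} = \sqrt{\frac{1 - 3 \left(- 3 \left(1 + 11^{2}\right)\right)^{3} + 363 \left(- 3 \left(1 + 11^{2}\right)\right)^{2} + 366 \left(- 3 \left(1 + 11^{2}\right)\right)}{- 3 \left(1 + 11^{2}\right) \left(122 - \left(- 3 \left(1 + 11^{2}\right)\right)^{2} + 121 \left(- 3 \left(1 + 11^{2}\right)\right)\right)} + 1139} = \sqrt{\frac{1 - 3 \left(- 3 \left(1 + 121\right)\right)^{3} + 363 \left(- 3 \left(1 + 121\right)\right)^{2} + 366 \left(- 3 \left(1 + 121\right)\right)}{- 3 \left(1 + 121\right) \left(122 - \left(- 3 \left(1 + 121\right)\right)^{2} + 121 \left(- 3 \left(1 + 121\right)\right)\right)} + 1139} = \sqrt{\frac{1 - 3 \left(\left(-3\right) 122\right)^{3} + 363 \left(\left(-3\right) 122\right)^{2} + 366 \left(\left(-3\right) 122\right)}{\left(-3\right) 122 \left(122 - \left(\left(-3\right) 122\right)^{2} + 121 \left(\left(-3\right) 122\right)\right)} + 1139} = \sqrt{\frac{1 - 3 \left(-366\right)^{3} + 363 \left(-366\right)^{2} + 366 \left(-366\right)}{\left(-366\right) \left(122 - \left(-366\right)^{2} + 121 \left(-366\right)\right)} + 1139} = \sqrt{- \frac{1 - -147083688 + 363 \cdot 133956 - 133956}{366 \left(122 - 133956 - 44286\right)} + 1139} = \sqrt{- \frac{1 + 147083688 + 48626028 - 133956}{366 \left(122 - 133956 - 44286\right)} + 1139} = \sqrt{\left(- \frac{1}{366}\right) \frac{1}{-178120} \cdot 195575761 + 1139} = \sqrt{\left(- \frac{1}{366}\right) \left(- \frac{1}{178120}\right) 195575761 + 1139} = \sqrt{\frac{195575761}{65191920} + 1139} = \sqrt{\frac{74449172641}{65191920}} = \frac{\sqrt{81521844041895}}{267180}$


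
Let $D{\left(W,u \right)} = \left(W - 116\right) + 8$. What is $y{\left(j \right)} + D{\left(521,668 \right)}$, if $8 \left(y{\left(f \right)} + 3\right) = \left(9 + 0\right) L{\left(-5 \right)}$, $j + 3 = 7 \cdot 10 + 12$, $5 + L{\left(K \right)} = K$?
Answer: $\frac{1595}{4} \approx 398.75$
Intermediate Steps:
$L{\left(K \right)} = -5 + K$
$D{\left(W,u \right)} = -108 + W$ ($D{\left(W,u \right)} = \left(-116 + W\right) + 8 = -108 + W$)
$j = 79$ ($j = -3 + \left(7 \cdot 10 + 12\right) = -3 + \left(70 + 12\right) = -3 + 82 = 79$)
$y{\left(f \right)} = - \frac{57}{4}$ ($y{\left(f \right)} = -3 + \frac{\left(9 + 0\right) \left(-5 - 5\right)}{8} = -3 + \frac{9 \left(-10\right)}{8} = -3 + \frac{1}{8} \left(-90\right) = -3 - \frac{45}{4} = - \frac{57}{4}$)
$y{\left(j \right)} + D{\left(521,668 \right)} = - \frac{57}{4} + \left(-108 + 521\right) = - \frac{57}{4} + 413 = \frac{1595}{4}$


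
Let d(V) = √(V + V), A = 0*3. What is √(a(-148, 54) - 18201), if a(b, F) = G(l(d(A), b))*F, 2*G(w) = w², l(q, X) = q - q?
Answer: I*√18201 ≈ 134.91*I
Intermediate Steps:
A = 0
d(V) = √2*√V (d(V) = √(2*V) = √2*√V)
l(q, X) = 0
G(w) = w²/2
a(b, F) = 0 (a(b, F) = ((½)*0²)*F = ((½)*0)*F = 0*F = 0)
√(a(-148, 54) - 18201) = √(0 - 18201) = √(-18201) = I*√18201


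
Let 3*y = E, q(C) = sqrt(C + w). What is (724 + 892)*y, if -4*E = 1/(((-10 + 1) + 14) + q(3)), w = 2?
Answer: -101/3 + 101*sqrt(5)/15 ≈ -18.610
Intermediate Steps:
q(C) = sqrt(2 + C) (q(C) = sqrt(C + 2) = sqrt(2 + C))
E = -1/(4*(5 + sqrt(5))) (E = -1/(4*(((-10 + 1) + 14) + sqrt(2 + 3))) = -1/(4*((-9 + 14) + sqrt(5))) = -1/(4*(5 + sqrt(5))) ≈ -0.034549)
y = -1/48 + sqrt(5)/240 (y = (-1/16 + sqrt(5)/80)/3 = -1/48 + sqrt(5)/240 ≈ -0.011516)
(724 + 892)*y = (724 + 892)*(-1/48 + sqrt(5)/240) = 1616*(-1/48 + sqrt(5)/240) = -101/3 + 101*sqrt(5)/15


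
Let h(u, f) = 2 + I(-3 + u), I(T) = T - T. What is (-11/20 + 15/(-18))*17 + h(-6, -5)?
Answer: -1291/60 ≈ -21.517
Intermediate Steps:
I(T) = 0
h(u, f) = 2 (h(u, f) = 2 + 0 = 2)
(-11/20 + 15/(-18))*17 + h(-6, -5) = (-11/20 + 15/(-18))*17 + 2 = (-11*1/20 + 15*(-1/18))*17 + 2 = (-11/20 - ⅚)*17 + 2 = -83/60*17 + 2 = -1411/60 + 2 = -1291/60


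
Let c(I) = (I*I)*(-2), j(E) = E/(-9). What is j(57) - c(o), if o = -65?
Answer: 25331/3 ≈ 8443.7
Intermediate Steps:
j(E) = -E/9 (j(E) = E*(-⅑) = -E/9)
c(I) = -2*I² (c(I) = I²*(-2) = -2*I²)
j(57) - c(o) = -⅑*57 - (-2)*(-65)² = -19/3 - (-2)*4225 = -19/3 - 1*(-8450) = -19/3 + 8450 = 25331/3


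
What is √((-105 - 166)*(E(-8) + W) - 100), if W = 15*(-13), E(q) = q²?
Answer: √35401 ≈ 188.15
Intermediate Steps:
W = -195
√((-105 - 166)*(E(-8) + W) - 100) = √((-105 - 166)*((-8)² - 195) - 100) = √(-271*(64 - 195) - 100) = √(-271*(-131) - 100) = √(35501 - 100) = √35401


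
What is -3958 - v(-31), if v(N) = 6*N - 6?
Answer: -3766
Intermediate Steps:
v(N) = -6 + 6*N
-3958 - v(-31) = -3958 - (-6 + 6*(-31)) = -3958 - (-6 - 186) = -3958 - 1*(-192) = -3958 + 192 = -3766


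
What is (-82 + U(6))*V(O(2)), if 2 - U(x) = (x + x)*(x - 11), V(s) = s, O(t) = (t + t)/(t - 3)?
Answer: 80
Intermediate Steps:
O(t) = 2*t/(-3 + t) (O(t) = (2*t)/(-3 + t) = 2*t/(-3 + t))
U(x) = 2 - 2*x*(-11 + x) (U(x) = 2 - (x + x)*(x - 11) = 2 - 2*x*(-11 + x))
(-82 + U(6))*V(O(2)) = (-82 + (2 - 2*6**2 + 22*6))*(2*2/(-3 + 2)) = (-82 + (2 - 2*36 + 132))*(2*2/(-1)) = (-82 + (2 - 72 + 132))*(2*2*(-1)) = (-82 + 62)*(-4) = -20*(-4) = 80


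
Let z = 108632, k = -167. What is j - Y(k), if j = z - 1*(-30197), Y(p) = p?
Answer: 138996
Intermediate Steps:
j = 138829 (j = 108632 - 1*(-30197) = 108632 + 30197 = 138829)
j - Y(k) = 138829 - 1*(-167) = 138829 + 167 = 138996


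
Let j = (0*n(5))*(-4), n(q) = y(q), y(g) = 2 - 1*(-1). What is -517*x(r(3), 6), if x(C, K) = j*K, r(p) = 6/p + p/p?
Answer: 0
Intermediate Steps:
y(g) = 3 (y(g) = 2 + 1 = 3)
n(q) = 3
j = 0 (j = (0*3)*(-4) = 0*(-4) = 0)
r(p) = 1 + 6/p (r(p) = 6/p + 1 = 1 + 6/p)
x(C, K) = 0 (x(C, K) = 0*K = 0)
-517*x(r(3), 6) = -517*0 = 0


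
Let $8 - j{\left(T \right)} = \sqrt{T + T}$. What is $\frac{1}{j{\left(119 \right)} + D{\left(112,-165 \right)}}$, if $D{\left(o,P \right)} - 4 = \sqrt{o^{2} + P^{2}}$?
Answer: $\frac{1}{12 + \sqrt{39769} - \sqrt{238}} \approx 0.0051022$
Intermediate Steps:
$D{\left(o,P \right)} = 4 + \sqrt{P^{2} + o^{2}}$ ($D{\left(o,P \right)} = 4 + \sqrt{o^{2} + P^{2}} = 4 + \sqrt{P^{2} + o^{2}}$)
$j{\left(T \right)} = 8 - \sqrt{2} \sqrt{T}$ ($j{\left(T \right)} = 8 - \sqrt{T + T} = 8 - \sqrt{2 T} = 8 - \sqrt{2} \sqrt{T}$)
$\frac{1}{j{\left(119 \right)} + D{\left(112,-165 \right)}} = \frac{1}{\left(8 - \sqrt{2} \sqrt{119}\right) + \left(4 + \sqrt{\left(-165\right)^{2} + 112^{2}}\right)} = \frac{1}{\left(8 - \sqrt{238}\right) + \left(4 + \sqrt{27225 + 12544}\right)} = \frac{1}{\left(8 - \sqrt{238}\right) + \left(4 + \sqrt{39769}\right)} = \frac{1}{12 + \sqrt{39769} - \sqrt{238}}$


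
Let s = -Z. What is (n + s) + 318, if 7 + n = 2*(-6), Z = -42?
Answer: 341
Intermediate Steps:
s = 42 (s = -1*(-42) = 42)
n = -19 (n = -7 + 2*(-6) = -7 - 12 = -19)
(n + s) + 318 = (-19 + 42) + 318 = 23 + 318 = 341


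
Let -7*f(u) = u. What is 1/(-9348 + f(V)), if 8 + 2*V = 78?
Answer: -1/9353 ≈ -0.00010692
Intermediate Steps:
V = 35 (V = -4 + (½)*78 = -4 + 39 = 35)
f(u) = -u/7
1/(-9348 + f(V)) = 1/(-9348 - ⅐*35) = 1/(-9348 - 5) = 1/(-9353) = -1/9353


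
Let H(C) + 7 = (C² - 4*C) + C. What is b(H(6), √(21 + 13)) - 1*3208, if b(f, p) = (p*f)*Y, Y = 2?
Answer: -3208 + 22*√34 ≈ -3079.7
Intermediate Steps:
H(C) = -7 + C² - 3*C (H(C) = -7 + ((C² - 4*C) + C) = -7 + (C² - 3*C) = -7 + C² - 3*C)
b(f, p) = 2*f*p (b(f, p) = (p*f)*2 = (f*p)*2 = 2*f*p)
b(H(6), √(21 + 13)) - 1*3208 = 2*(-7 + 6² - 3*6)*√(21 + 13) - 1*3208 = 2*(-7 + 36 - 18)*√34 - 3208 = 2*11*√34 - 3208 = 22*√34 - 3208 = -3208 + 22*√34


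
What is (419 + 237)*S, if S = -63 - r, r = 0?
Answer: -41328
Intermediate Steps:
S = -63 (S = -63 - 1*0 = -63 + 0 = -63)
(419 + 237)*S = (419 + 237)*(-63) = 656*(-63) = -41328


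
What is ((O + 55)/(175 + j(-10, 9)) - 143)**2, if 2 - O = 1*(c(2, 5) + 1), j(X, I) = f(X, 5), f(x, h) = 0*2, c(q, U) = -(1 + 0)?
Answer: 623401024/30625 ≈ 20356.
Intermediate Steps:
c(q, U) = -1 (c(q, U) = -1*1 = -1)
f(x, h) = 0
j(X, I) = 0
O = 2 (O = 2 - (-1 + 1) = 2 - 0 = 2 - 1*0 = 2 + 0 = 2)
((O + 55)/(175 + j(-10, 9)) - 143)**2 = ((2 + 55)/(175 + 0) - 143)**2 = (57/175 - 143)**2 = (-24968/175)**2 = 623401024/30625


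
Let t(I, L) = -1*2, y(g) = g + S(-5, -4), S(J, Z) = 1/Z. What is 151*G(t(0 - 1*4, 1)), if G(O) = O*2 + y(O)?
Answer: -3775/4 ≈ -943.75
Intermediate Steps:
y(g) = -1/4 + g (y(g) = g + 1/(-4) = g - 1/4 = -1/4 + g)
t(I, L) = -2
G(O) = -1/4 + 3*O (G(O) = O*2 + (-1/4 + O) = 2*O + (-1/4 + O) = -1/4 + 3*O)
151*G(t(0 - 1*4, 1)) = 151*(-1/4 + 3*(-2)) = 151*(-1/4 - 6) = 151*(-25/4) = -3775/4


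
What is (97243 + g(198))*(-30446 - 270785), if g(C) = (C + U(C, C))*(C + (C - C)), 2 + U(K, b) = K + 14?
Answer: -53627251237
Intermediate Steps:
U(K, b) = 12 + K (U(K, b) = -2 + (K + 14) = -2 + (14 + K) = 12 + K)
g(C) = C*(12 + 2*C) (g(C) = (C + (12 + C))*(C + (C - C)) = (12 + 2*C)*(C + 0) = (12 + 2*C)*C = C*(12 + 2*C))
(97243 + g(198))*(-30446 - 270785) = (97243 + 2*198*(6 + 198))*(-30446 - 270785) = (97243 + 2*198*204)*(-301231) = (97243 + 80784)*(-301231) = 178027*(-301231) = -53627251237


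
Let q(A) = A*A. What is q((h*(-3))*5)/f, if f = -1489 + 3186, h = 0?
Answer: 0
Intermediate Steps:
f = 1697
q(A) = A²
q((h*(-3))*5)/f = ((0*(-3))*5)²/1697 = (0*5)²*(1/1697) = 0²*(1/1697) = 0*(1/1697) = 0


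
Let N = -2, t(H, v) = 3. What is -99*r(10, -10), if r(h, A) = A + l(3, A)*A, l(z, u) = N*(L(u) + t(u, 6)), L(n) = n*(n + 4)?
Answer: -123750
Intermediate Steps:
L(n) = n*(4 + n)
l(z, u) = -6 - 2*u*(4 + u) (l(z, u) = -2*(u*(4 + u) + 3) = -2*(3 + u*(4 + u)) = -6 - 2*u*(4 + u))
r(h, A) = A + A*(-6 - 2*A*(4 + A)) (r(h, A) = A + (-6 - 2*A*(4 + A))*A = A + A*(-6 - 2*A*(4 + A)))
-99*r(10, -10) = -(-99)*(-10)*(5 + 2*(-10)*(4 - 10)) = -(-99)*(-10)*(5 + 2*(-10)*(-6)) = -(-99)*(-10)*(5 + 120) = -(-99)*(-10)*125 = -99*1250 = -123750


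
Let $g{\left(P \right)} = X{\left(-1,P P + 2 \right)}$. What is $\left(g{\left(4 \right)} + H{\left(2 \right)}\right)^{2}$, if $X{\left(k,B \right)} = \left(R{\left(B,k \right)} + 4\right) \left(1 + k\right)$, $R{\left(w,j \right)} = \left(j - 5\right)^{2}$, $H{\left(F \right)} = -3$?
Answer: $9$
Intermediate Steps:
$R{\left(w,j \right)} = \left(-5 + j\right)^{2}$
$X{\left(k,B \right)} = \left(1 + k\right) \left(4 + \left(-5 + k\right)^{2}\right)$ ($X{\left(k,B \right)} = \left(\left(-5 + k\right)^{2} + 4\right) \left(1 + k\right) = \left(4 + \left(-5 + k\right)^{2}\right) \left(1 + k\right) = \left(1 + k\right) \left(4 + \left(-5 + k\right)^{2}\right)$)
$g{\left(P \right)} = 0$ ($g{\left(P \right)} = 29 + \left(-1\right)^{3} - 9 \left(-1\right)^{2} + 19 \left(-1\right) = 29 - 1 - 9 - 19 = 0$)
$\left(g{\left(4 \right)} + H{\left(2 \right)}\right)^{2} = \left(0 - 3\right)^{2} = \left(-3\right)^{2} = 9$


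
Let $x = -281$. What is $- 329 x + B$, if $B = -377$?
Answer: $92072$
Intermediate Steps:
$- 329 x + B = \left(-329\right) \left(-281\right) - 377 = 92449 - 377 = 92072$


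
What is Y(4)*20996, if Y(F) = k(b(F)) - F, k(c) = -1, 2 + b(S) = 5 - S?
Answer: -104980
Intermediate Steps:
b(S) = 3 - S (b(S) = -2 + (5 - S) = 3 - S)
Y(F) = -1 - F
Y(4)*20996 = (-1 - 1*4)*20996 = (-1 - 4)*20996 = -5*20996 = -104980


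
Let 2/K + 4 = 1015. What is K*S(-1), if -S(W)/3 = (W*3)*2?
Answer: 12/337 ≈ 0.035608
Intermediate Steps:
K = 2/1011 (K = 2/(-4 + 1015) = 2/1011 ≈ 0.0019782)
S(W) = -18*W (S(W) = -3*W*3*2 = -3*3*W*2 = -18*W)
K*S(-1) = 2*(-18*(-1))/1011 = (2/1011)*18 = 12/337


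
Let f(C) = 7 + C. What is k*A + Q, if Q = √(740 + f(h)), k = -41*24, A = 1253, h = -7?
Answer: -1232952 + 2*√185 ≈ -1.2329e+6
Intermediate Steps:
k = -984
Q = 2*√185 (Q = √(740 + (7 - 7)) = √(740 + 0) = √740 = 2*√185 ≈ 27.203)
k*A + Q = -984*1253 + 2*√185 = -1232952 + 2*√185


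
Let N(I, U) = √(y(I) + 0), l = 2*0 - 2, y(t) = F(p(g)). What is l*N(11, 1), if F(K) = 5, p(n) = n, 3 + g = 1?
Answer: -2*√5 ≈ -4.4721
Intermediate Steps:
g = -2 (g = -3 + 1 = -2)
y(t) = 5
l = -2 (l = 0 - 2 = -2)
N(I, U) = √5 (N(I, U) = √(5 + 0) = √5)
l*N(11, 1) = -2*√5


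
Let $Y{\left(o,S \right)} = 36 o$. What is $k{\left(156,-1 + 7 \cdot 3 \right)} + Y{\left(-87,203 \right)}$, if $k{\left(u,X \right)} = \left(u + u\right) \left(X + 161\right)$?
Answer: $53340$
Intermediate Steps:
$k{\left(u,X \right)} = 2 u \left(161 + X\right)$
$k{\left(156,-1 + 7 \cdot 3 \right)} + Y{\left(-87,203 \right)} = 2 \cdot 156 \left(161 + \left(-1 + 7 \cdot 3\right)\right) + 36 \left(-87\right) = 2 \cdot 156 \left(161 + \left(-1 + 21\right)\right) - 3132 = 2 \cdot 156 \left(161 + 20\right) - 3132 = 2 \cdot 156 \cdot 181 - 3132 = 56472 - 3132 = 53340$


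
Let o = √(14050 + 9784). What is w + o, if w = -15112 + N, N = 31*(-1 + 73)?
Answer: -12880 + √23834 ≈ -12726.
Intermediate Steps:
o = √23834 ≈ 154.38
N = 2232 (N = 31*72 = 2232)
w = -12880 (w = -15112 + 2232 = -12880)
w + o = -12880 + √23834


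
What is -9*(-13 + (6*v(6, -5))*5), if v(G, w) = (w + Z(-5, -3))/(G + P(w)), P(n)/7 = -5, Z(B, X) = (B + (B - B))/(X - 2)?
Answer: 2313/29 ≈ 79.759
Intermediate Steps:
Z(B, X) = B/(-2 + X) (Z(B, X) = (B + 0)/(-2 + X) = B/(-2 + X))
P(n) = -35 (P(n) = 7*(-5) = -35)
v(G, w) = (1 + w)/(-35 + G) (v(G, w) = (w - 5/(-2 - 3))/(G - 35) = (w - 5/(-5))/(-35 + G) = (w - 5*(-1/5))/(-35 + G) = (w + 1)/(-35 + G) = (1 + w)/(-35 + G))
-9*(-13 + (6*v(6, -5))*5) = -9*(-13 + (6*((1 - 5)/(-35 + 6)))*5) = -9*(-13 + (6*(-4/(-29)))*5) = -9*(-13 + (6*(-1/29*(-4)))*5) = -9*(-13 + (6*(4/29))*5) = -9*(-13 + (24/29)*5) = -9*(-13 + 120/29) = -9*(-257/29) = 2313/29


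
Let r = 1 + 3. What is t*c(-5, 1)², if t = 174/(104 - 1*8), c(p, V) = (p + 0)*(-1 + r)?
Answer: 6525/16 ≈ 407.81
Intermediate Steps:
r = 4
c(p, V) = 3*p (c(p, V) = (p + 0)*(-1 + 4) = p*3 = 3*p)
t = 29/16 (t = 174/(104 - 8) = 174/96 = 174*(1/96) = 29/16 ≈ 1.8125)
t*c(-5, 1)² = 29*(3*(-5))²/16 = (29/16)*(-15)² = (29/16)*225 = 6525/16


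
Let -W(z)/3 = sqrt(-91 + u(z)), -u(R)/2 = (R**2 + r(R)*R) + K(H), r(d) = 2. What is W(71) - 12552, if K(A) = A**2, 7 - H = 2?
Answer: -12552 - 3*I*sqrt(10507) ≈ -12552.0 - 307.51*I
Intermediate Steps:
H = 5 (H = 7 - 1*2 = 7 - 2 = 5)
u(R) = -50 - 4*R - 2*R**2 (u(R) = -2*((R**2 + 2*R) + 5**2) = -2*((R**2 + 2*R) + 25) = -2*(25 + R**2 + 2*R) = -50 - 4*R - 2*R**2)
W(z) = -3*sqrt(-141 - 4*z - 2*z**2) (W(z) = -3*sqrt(-91 + (-50 - 4*z - 2*z**2)) = -3*sqrt(-141 - 4*z - 2*z**2))
W(71) - 12552 = -3*sqrt(-141 - 4*71 - 2*71**2) - 12552 = -3*sqrt(-141 - 284 - 2*5041) - 12552 = -3*sqrt(-141 - 284 - 10082) - 12552 = -3*I*sqrt(10507) - 12552 = -12552 - 3*I*sqrt(10507)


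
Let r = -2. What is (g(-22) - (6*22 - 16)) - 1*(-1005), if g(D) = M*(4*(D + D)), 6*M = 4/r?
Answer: 2843/3 ≈ 947.67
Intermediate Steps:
M = -⅓ (M = (4/(-2))/6 = (4*(-½))/6 = (⅙)*(-2) = -⅓ ≈ -0.33333)
g(D) = -8*D/3 (g(D) = -4*(D + D)/3 = -4*2*D/3 = -8*D/3)
(g(-22) - (6*22 - 16)) - 1*(-1005) = (-8/3*(-22) - (6*22 - 16)) - 1*(-1005) = (176/3 - (132 - 16)) + 1005 = (176/3 - 1*116) + 1005 = (176/3 - 116) + 1005 = -172/3 + 1005 = 2843/3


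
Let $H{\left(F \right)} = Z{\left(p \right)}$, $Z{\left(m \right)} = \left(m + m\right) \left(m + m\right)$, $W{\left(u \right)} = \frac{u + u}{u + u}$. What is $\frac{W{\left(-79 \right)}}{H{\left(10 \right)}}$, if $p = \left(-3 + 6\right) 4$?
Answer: $\frac{1}{576} \approx 0.0017361$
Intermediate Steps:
$W{\left(u \right)} = 1$ ($W{\left(u \right)} = \frac{2 u}{2 u} = 2 u \frac{1}{2 u} = 1$)
$p = 12$ ($p = 3 \cdot 4 = 12$)
$Z{\left(m \right)} = 4 m^{2}$ ($Z{\left(m \right)} = 2 m 2 m = 4 m^{2}$)
$H{\left(F \right)} = 576$ ($H{\left(F \right)} = 4 \cdot 12^{2} = 4 \cdot 144 = 576$)
$\frac{W{\left(-79 \right)}}{H{\left(10 \right)}} = 1 \cdot \frac{1}{576} = \frac{1}{576}$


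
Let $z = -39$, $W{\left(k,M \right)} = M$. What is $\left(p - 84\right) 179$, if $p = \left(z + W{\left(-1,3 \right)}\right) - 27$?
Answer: $-26313$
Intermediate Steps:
$p = -63$ ($p = \left(-39 + 3\right) - 27 = -36 - 27 = -63$)
$\left(p - 84\right) 179 = \left(-63 - 84\right) 179 = \left(-147\right) 179 = -26313$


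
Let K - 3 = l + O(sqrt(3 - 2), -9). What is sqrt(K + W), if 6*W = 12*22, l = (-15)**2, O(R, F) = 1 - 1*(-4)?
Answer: sqrt(277) ≈ 16.643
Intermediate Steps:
O(R, F) = 5 (O(R, F) = 1 + 4 = 5)
l = 225
K = 233 (K = 3 + (225 + 5) = 3 + 230 = 233)
W = 44 (W = (12*22)/6 = (1/6)*264 = 44)
sqrt(K + W) = sqrt(233 + 44) = sqrt(277)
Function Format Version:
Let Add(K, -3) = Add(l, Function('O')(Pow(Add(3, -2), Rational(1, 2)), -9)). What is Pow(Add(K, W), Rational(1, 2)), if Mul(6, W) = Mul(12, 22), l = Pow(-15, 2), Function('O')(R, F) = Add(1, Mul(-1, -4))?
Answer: Pow(277, Rational(1, 2)) ≈ 16.643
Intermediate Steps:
Function('O')(R, F) = 5 (Function('O')(R, F) = Add(1, 4) = 5)
l = 225
K = 233 (K = Add(3, Add(225, 5)) = Add(3, 230) = 233)
W = 44 (W = Mul(Rational(1, 6), Mul(12, 22)) = Mul(Rational(1, 6), 264) = 44)
Pow(Add(K, W), Rational(1, 2)) = Pow(Add(233, 44), Rational(1, 2)) = Pow(277, Rational(1, 2))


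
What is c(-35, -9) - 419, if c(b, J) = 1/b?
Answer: -14666/35 ≈ -419.03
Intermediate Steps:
c(-35, -9) - 419 = 1/(-35) - 419 = -1/35 - 419 = -14666/35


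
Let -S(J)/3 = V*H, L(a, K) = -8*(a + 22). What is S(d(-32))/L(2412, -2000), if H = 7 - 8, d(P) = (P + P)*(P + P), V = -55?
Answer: 165/19472 ≈ 0.0084737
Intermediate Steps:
d(P) = 4*P² (d(P) = (2*P)*(2*P) = 4*P²)
H = -1
L(a, K) = -176 - 8*a (L(a, K) = -8*(22 + a) = -176 - 8*a)
S(J) = -165 (S(J) = -(-165)*(-1) = -3*55 = -165)
S(d(-32))/L(2412, -2000) = -165/(-176 - 8*2412) = -165/(-176 - 19296) = -165/(-19472) = -165*(-1/19472) = 165/19472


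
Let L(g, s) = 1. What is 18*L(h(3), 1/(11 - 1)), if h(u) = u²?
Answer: 18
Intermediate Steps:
18*L(h(3), 1/(11 - 1)) = 18*1 = 18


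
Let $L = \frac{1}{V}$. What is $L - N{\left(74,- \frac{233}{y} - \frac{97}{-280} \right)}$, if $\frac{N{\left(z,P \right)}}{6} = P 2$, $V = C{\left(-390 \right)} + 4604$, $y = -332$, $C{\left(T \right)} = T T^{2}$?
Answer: $- \frac{2167437004339}{172308320380} \approx -12.579$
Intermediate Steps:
$C{\left(T \right)} = T^{3}$
$V = -59314396$ ($V = \left(-390\right)^{3} + 4604 = -59319000 + 4604 = -59314396$)
$N{\left(z,P \right)} = 12 P$ ($N{\left(z,P \right)} = 6 P 2 = 6 \cdot 2 P = 12 P$)
$L = - \frac{1}{59314396}$ ($L = \frac{1}{-59314396} = - \frac{1}{59314396} \approx -1.6859 \cdot 10^{-8}$)
$L - N{\left(74,- \frac{233}{y} - \frac{97}{-280} \right)} = - \frac{1}{59314396} - 12 \left(- \frac{233}{-332} - \frac{97}{-280}\right) = - \frac{1}{59314396} - 12 \left(\left(-233\right) \left(- \frac{1}{332}\right) - - \frac{97}{280}\right) = - \frac{1}{59314396} - 12 \left(\frac{233}{332} + \frac{97}{280}\right) = - \frac{1}{59314396} - 12 \cdot \frac{24361}{23240} = - \frac{1}{59314396} - \frac{73083}{5810} = - \frac{2167437004339}{172308320380}$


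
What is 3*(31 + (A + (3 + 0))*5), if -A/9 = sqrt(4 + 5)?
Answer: -267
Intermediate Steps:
A = -27 (A = -9*sqrt(4 + 5) = -9*sqrt(9) = -9*3 = -27)
3*(31 + (A + (3 + 0))*5) = 3*(31 + (-27 + (3 + 0))*5) = 3*(31 + (-27 + 3)*5) = 3*(31 - 24*5) = 3*(31 - 120) = 3*(-89) = -267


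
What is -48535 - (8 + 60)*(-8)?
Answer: -47991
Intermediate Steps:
-48535 - (8 + 60)*(-8) = -48535 - 68*(-8) = -48535 - 1*(-544) = -48535 + 544 = -47991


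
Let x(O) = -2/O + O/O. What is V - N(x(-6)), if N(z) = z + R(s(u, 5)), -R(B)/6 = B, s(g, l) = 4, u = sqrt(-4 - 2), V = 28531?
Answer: 85661/3 ≈ 28554.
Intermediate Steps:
x(O) = 1 - 2/O (x(O) = -2/O + 1 = 1 - 2/O)
u = I*sqrt(6) (u = sqrt(-6) = I*sqrt(6) ≈ 2.4495*I)
R(B) = -6*B
N(z) = -24 + z (N(z) = z - 6*4 = z - 24 = -24 + z)
V - N(x(-6)) = 28531 - (-24 + (-2 - 6)/(-6)) = 28531 - (-24 - 1/6*(-8)) = 28531 - (-24 + 4/3) = 28531 - 1*(-68/3) = 28531 + 68/3 = 85661/3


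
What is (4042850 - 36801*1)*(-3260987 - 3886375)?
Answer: -28632682392738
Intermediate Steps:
(4042850 - 36801*1)*(-3260987 - 3886375) = (4042850 - 36801)*(-7147362) = 4006049*(-7147362) = -28632682392738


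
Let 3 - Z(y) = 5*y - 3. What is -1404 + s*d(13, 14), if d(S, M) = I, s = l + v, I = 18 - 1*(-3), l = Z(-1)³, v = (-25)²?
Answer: 39672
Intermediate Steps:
v = 625
Z(y) = 6 - 5*y (Z(y) = 3 - (5*y - 3) = 3 - (-3 + 5*y) = 3 + (3 - 5*y) = 6 - 5*y)
l = 1331 (l = (6 - 5*(-1))³ = (6 + 5)³ = 11³ = 1331)
I = 21 (I = 18 + 3 = 21)
s = 1956 (s = 1331 + 625 = 1956)
d(S, M) = 21
-1404 + s*d(13, 14) = -1404 + 1956*21 = -1404 + 41076 = 39672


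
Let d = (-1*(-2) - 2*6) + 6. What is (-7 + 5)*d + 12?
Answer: 20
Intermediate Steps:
d = -4 (d = (2 - 12) + 6 = -10 + 6 = -4)
(-7 + 5)*d + 12 = (-7 + 5)*(-4) + 12 = -2*(-4) + 12 = 8 + 12 = 20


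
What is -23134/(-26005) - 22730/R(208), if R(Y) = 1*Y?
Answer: -293140889/2704520 ≈ -108.39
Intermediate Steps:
R(Y) = Y
-23134/(-26005) - 22730/R(208) = -23134/(-26005) - 22730/208 = -23134*(-1/26005) - 22730*1/208 = 23134/26005 - 11365/104 = -293140889/2704520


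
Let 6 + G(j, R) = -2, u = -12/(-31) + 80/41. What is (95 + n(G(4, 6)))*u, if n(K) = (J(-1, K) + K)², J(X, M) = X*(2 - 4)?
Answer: 389332/1271 ≈ 306.32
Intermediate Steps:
J(X, M) = -2*X (J(X, M) = X*(-2) = -2*X)
u = 2972/1271 (u = -12*(-1/31) + 80*(1/41) = 12/31 + 80/41 = 2972/1271 ≈ 2.3383)
G(j, R) = -8 (G(j, R) = -6 - 2 = -8)
n(K) = (2 + K)² (n(K) = (-2*(-1) + K)² = (2 + K)²)
(95 + n(G(4, 6)))*u = (95 + (2 - 8)²)*(2972/1271) = (95 + (-6)²)*(2972/1271) = (95 + 36)*(2972/1271) = 131*(2972/1271) = 389332/1271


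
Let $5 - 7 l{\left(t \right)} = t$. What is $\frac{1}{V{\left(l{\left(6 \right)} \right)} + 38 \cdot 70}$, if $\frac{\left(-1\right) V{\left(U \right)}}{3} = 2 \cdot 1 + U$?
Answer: $\frac{7}{18581} \approx 0.00037673$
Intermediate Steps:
$l{\left(t \right)} = \frac{5}{7} - \frac{t}{7}$
$V{\left(U \right)} = -6 - 3 U$ ($V{\left(U \right)} = - 3 \left(2 \cdot 1 + U\right) = - 3 \left(2 + U\right) = -6 - 3 U$)
$\frac{1}{V{\left(l{\left(6 \right)} \right)} + 38 \cdot 70} = \frac{1}{\left(-6 - 3 \left(\frac{5}{7} - \frac{6}{7}\right)\right) + 38 \cdot 70} = \frac{1}{\left(-6 - 3 \left(\frac{5}{7} - \frac{6}{7}\right)\right) + 2660} = \frac{1}{\left(-6 - - \frac{3}{7}\right) + 2660} = \frac{1}{\left(-6 + \frac{3}{7}\right) + 2660} = \frac{1}{- \frac{39}{7} + 2660} = \frac{1}{\frac{18581}{7}} = \frac{7}{18581}$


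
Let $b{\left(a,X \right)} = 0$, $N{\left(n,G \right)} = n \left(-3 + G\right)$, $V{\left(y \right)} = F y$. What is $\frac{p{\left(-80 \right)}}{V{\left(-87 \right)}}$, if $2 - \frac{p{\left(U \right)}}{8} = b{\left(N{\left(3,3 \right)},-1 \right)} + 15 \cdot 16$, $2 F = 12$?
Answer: $\frac{952}{261} \approx 3.6475$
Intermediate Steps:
$F = 6$ ($F = \frac{1}{2} \cdot 12 = 6$)
$V{\left(y \right)} = 6 y$
$p{\left(U \right)} = -1904$ ($p{\left(U \right)} = 16 - 8 \left(0 + 15 \cdot 16\right) = 16 - 8 \left(0 + 240\right) = 16 - 1920 = -1904$)
$\frac{p{\left(-80 \right)}}{V{\left(-87 \right)}} = - \frac{1904}{6 \left(-87\right)} = - \frac{1904}{-522} = \left(-1904\right) \left(- \frac{1}{522}\right) = \frac{952}{261}$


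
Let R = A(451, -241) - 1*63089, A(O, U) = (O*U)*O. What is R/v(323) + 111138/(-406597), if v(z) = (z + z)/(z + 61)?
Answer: -3831723063701094/131330831 ≈ -2.9176e+7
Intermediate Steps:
A(O, U) = U*O²
v(z) = 2*z/(61 + z) (v(z) = (2*z)/(61 + z) = 2*z/(61 + z))
R = -49082730 (R = -241*451² - 1*63089 = -241*203401 - 63089 = -49019641 - 63089 = -49082730)
R/v(323) + 111138/(-406597) = -49082730/(2*323/(61 + 323)) + 111138/(-406597) = -49082730/(2*323/384) + 111138*(-1/406597) = -49082730/(2*323*(1/384)) - 111138/406597 = -49082730/323/192 - 111138/406597 = -49082730*192/323 - 111138/406597 = -9423884160/323 - 111138/406597 = -3831723063701094/131330831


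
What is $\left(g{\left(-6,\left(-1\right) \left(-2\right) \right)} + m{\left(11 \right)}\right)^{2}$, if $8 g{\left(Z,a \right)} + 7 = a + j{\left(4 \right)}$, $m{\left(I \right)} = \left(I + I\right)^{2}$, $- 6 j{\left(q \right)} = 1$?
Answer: $\frac{538286401}{2304} \approx 2.3363 \cdot 10^{5}$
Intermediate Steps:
$j{\left(q \right)} = - \frac{1}{6}$ ($j{\left(q \right)} = \left(- \frac{1}{6}\right) 1 = - \frac{1}{6}$)
$m{\left(I \right)} = 4 I^{2}$ ($m{\left(I \right)} = \left(2 I\right)^{2} = 4 I^{2}$)
$g{\left(Z,a \right)} = - \frac{43}{48} + \frac{a}{8}$ ($g{\left(Z,a \right)} = - \frac{7}{8} + \frac{a - \frac{1}{6}}{8} = - \frac{7}{8} + \frac{- \frac{1}{6} + a}{8} = - \frac{7}{8} + \left(- \frac{1}{48} + \frac{a}{8}\right) = - \frac{43}{48} + \frac{a}{8}$)
$\left(g{\left(-6,\left(-1\right) \left(-2\right) \right)} + m{\left(11 \right)}\right)^{2} = \left(\left(- \frac{43}{48} + \frac{\left(-1\right) \left(-2\right)}{8}\right) + 4 \cdot 11^{2}\right)^{2} = \left(\left(- \frac{43}{48} + \frac{1}{8} \cdot 2\right) + 4 \cdot 121\right)^{2} = \left(\left(- \frac{43}{48} + \frac{1}{4}\right) + 484\right)^{2} = \left(- \frac{31}{48} + 484\right)^{2} = \left(\frac{23201}{48}\right)^{2} = \frac{538286401}{2304}$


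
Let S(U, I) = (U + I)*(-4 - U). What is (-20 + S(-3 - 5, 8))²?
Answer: 400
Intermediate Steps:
S(U, I) = (-4 - U)*(I + U) (S(U, I) = (I + U)*(-4 - U) = (-4 - U)*(I + U))
(-20 + S(-3 - 5, 8))² = (-20 + (-(-3 - 5)² - 4*8 - 4*(-3 - 5) - 1*8*(-3 - 5)))² = (-20 + (-1*(-8)² - 32 - 4*(-8) - 1*8*(-8)))² = (-20 + (-1*64 - 32 + 32 + 64))² = (-20 + (-64 - 32 + 32 + 64))² = (-20 + 0)² = (-20)² = 400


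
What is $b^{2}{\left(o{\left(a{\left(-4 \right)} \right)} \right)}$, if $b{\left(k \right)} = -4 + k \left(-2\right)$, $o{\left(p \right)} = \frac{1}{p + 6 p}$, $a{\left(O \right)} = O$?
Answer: $\frac{3025}{196} \approx 15.434$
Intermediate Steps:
$o{\left(p \right)} = \frac{1}{7 p}$
$b{\left(k \right)} = -4 - 2 k$
$b^{2}{\left(o{\left(a{\left(-4 \right)} \right)} \right)} = \left(-4 - 2 \frac{1}{7 \left(-4\right)}\right)^{2} = \left(-4 - 2 \cdot \frac{1}{7} \left(- \frac{1}{4}\right)\right)^{2} = \left(-4 - - \frac{1}{14}\right)^{2} = \left(-4 + \frac{1}{14}\right)^{2} = \left(- \frac{55}{14}\right)^{2} = \frac{3025}{196}$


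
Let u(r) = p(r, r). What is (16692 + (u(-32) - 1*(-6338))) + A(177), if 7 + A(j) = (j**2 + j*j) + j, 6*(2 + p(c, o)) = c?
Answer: 257552/3 ≈ 85851.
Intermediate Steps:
p(c, o) = -2 + c/6
A(j) = -7 + j + 2*j**2 (A(j) = -7 + ((j**2 + j*j) + j) = -7 + ((j**2 + j**2) + j) = -7 + (2*j**2 + j) = -7 + (j + 2*j**2) = -7 + j + 2*j**2)
u(r) = -2 + r/6
(16692 + (u(-32) - 1*(-6338))) + A(177) = (16692 + ((-2 + (1/6)*(-32)) - 1*(-6338))) + (-7 + 177 + 2*177**2) = (16692 + ((-2 - 16/3) + 6338)) + (-7 + 177 + 2*31329) = (16692 + (-22/3 + 6338)) + (-7 + 177 + 62658) = (16692 + 18992/3) + 62828 = 69068/3 + 62828 = 257552/3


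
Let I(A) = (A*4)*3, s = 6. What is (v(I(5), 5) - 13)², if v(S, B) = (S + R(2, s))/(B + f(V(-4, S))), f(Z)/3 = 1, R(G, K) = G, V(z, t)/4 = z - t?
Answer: 441/16 ≈ 27.563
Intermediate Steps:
V(z, t) = -4*t + 4*z (V(z, t) = 4*(z - t) = -4*t + 4*z)
f(Z) = 3 (f(Z) = 3*1 = 3)
I(A) = 12*A (I(A) = (4*A)*3 = 12*A)
v(S, B) = (2 + S)/(3 + B) (v(S, B) = (S + 2)/(B + 3) = (2 + S)/(3 + B))
(v(I(5), 5) - 13)² = ((2 + 12*5)/(3 + 5) - 13)² = ((2 + 60)/8 - 13)² = ((⅛)*62 - 13)² = (31/4 - 13)² = (-21/4)² = 441/16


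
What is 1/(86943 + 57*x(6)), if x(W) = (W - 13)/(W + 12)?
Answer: 6/521525 ≈ 1.1505e-5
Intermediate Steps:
x(W) = (-13 + W)/(12 + W)
1/(86943 + 57*x(6)) = 1/(86943 + 57*((-13 + 6)/(12 + 6))) = 1/(86943 + 57*(-7/18)) = 1/(86943 - 133/6) = 1/(521525/6) = 6/521525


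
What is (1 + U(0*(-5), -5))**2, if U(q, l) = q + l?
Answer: 16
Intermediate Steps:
U(q, l) = l + q
(1 + U(0*(-5), -5))**2 = (1 + (-5 + 0*(-5)))**2 = (1 + (-5 + 0))**2 = (1 - 5)**2 = (-4)**2 = 16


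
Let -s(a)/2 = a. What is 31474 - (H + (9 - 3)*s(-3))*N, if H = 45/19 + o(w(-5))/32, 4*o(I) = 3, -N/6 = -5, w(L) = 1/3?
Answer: 36871849/1216 ≈ 30322.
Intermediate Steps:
s(a) = -2*a
w(L) = ⅓
N = 30 (N = -6*(-5) = 30)
o(I) = ¾ (o(I) = (¼)*3 = ¾)
H = 5817/2432 (H = 45/19 + (¾)/32 = 45*(1/19) + (¾)*(1/32) = 45/19 + 3/128 = 5817/2432 ≈ 2.3919)
31474 - (H + (9 - 3)*s(-3))*N = 31474 - (5817/2432 + (9 - 3)*(-2*(-3)))*30 = 31474 - (5817/2432 + 6*6)*30 = 31474 - (5817/2432 + 36)*30 = 31474 - 93369*30/2432 = 31474 - 1*1400535/1216 = 31474 - 1400535/1216 = 36871849/1216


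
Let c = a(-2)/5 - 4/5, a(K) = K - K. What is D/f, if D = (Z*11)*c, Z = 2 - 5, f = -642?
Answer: -22/535 ≈ -0.041121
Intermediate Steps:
a(K) = 0
c = -⅘ (c = 0/5 - 4/5 = 0*(⅕) - 4*⅕ = 0 - ⅘ = -⅘ ≈ -0.80000)
Z = -3
D = 132/5 (D = -3*11*(-⅘) = -33*(-⅘) = 132/5 ≈ 26.400)
D/f = (132/5)/(-642) = (132/5)*(-1/642) = -22/535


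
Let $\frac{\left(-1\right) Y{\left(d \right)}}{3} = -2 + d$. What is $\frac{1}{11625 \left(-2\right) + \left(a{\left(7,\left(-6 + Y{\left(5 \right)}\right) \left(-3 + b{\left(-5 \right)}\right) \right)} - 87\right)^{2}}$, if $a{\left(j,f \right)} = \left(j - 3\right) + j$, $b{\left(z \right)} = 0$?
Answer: $- \frac{1}{17474} \approx -5.7228 \cdot 10^{-5}$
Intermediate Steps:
$Y{\left(d \right)} = 6 - 3 d$ ($Y{\left(d \right)} = - 3 \left(-2 + d\right) = 6 - 3 d$)
$a{\left(j,f \right)} = -3 + 2 j$ ($a{\left(j,f \right)} = \left(-3 + j\right) + j = -3 + 2 j$)
$\frac{1}{11625 \left(-2\right) + \left(a{\left(7,\left(-6 + Y{\left(5 \right)}\right) \left(-3 + b{\left(-5 \right)}\right) \right)} - 87\right)^{2}} = \frac{1}{11625 \left(-2\right) + \left(\left(-3 + 2 \cdot 7\right) - 87\right)^{2}} = \frac{1}{-23250 + \left(\left(-3 + 14\right) - 87\right)^{2}} = \frac{1}{-23250 + \left(11 - 87\right)^{2}} = \frac{1}{-23250 + \left(-76\right)^{2}} = \frac{1}{-23250 + 5776} = \frac{1}{-17474} = - \frac{1}{17474}$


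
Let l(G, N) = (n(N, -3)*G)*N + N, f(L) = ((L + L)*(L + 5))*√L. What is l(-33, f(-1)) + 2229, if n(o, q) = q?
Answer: 2229 - 800*I ≈ 2229.0 - 800.0*I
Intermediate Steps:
f(L) = 2*L^(3/2)*(5 + L) (f(L) = ((2*L)*(5 + L))*√L = (2*L*(5 + L))*√L = 2*L^(3/2)*(5 + L))
l(G, N) = N - 3*G*N (l(G, N) = (-3*G)*N + N = -3*G*N + N = N - 3*G*N)
l(-33, f(-1)) + 2229 = (2*(-1)^(3/2)*(5 - 1))*(1 - 3*(-33)) + 2229 = (2*(-I)*4)*(1 + 99) + 2229 = -8*I*100 + 2229 = -800*I + 2229 = 2229 - 800*I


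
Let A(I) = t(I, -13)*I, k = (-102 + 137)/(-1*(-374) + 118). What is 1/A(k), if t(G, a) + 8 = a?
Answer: -164/245 ≈ -0.66939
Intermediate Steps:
t(G, a) = -8 + a
k = 35/492 (k = 35/(374 + 118) = 35/492 ≈ 0.071138)
A(I) = -21*I (A(I) = (-8 - 13)*I = -21*I)
1/A(k) = 1/(-21*35/492) = 1/(-245/164) = -164/245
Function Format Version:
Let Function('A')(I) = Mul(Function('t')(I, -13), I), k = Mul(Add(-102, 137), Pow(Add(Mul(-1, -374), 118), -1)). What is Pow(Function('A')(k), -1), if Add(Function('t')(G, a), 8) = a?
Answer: Rational(-164, 245) ≈ -0.66939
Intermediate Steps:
Function('t')(G, a) = Add(-8, a)
k = Rational(35, 492) (k = Mul(35, Pow(Add(374, 118), -1)) = Mul(35, Pow(492, -1)) = Mul(35, Rational(1, 492)) = Rational(35, 492) ≈ 0.071138)
Function('A')(I) = Mul(-21, I) (Function('A')(I) = Mul(Add(-8, -13), I) = Mul(-21, I))
Pow(Function('A')(k), -1) = Pow(Mul(-21, Rational(35, 492)), -1) = Pow(Rational(-245, 164), -1) = Rational(-164, 245)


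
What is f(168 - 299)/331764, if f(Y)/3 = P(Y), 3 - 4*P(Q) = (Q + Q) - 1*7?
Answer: 17/27647 ≈ 0.00061489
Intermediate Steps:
P(Q) = 5/2 - Q/2 (P(Q) = ¾ - ((Q + Q) - 1*7)/4 = ¾ - (2*Q - 7)/4 = ¾ - (-7 + 2*Q)/4 = ¾ + (7/4 - Q/2) = 5/2 - Q/2)
f(Y) = 15/2 - 3*Y/2 (f(Y) = 3*(5/2 - Y/2) = 15/2 - 3*Y/2)
f(168 - 299)/331764 = (15/2 - 3*(168 - 299)/2)/331764 = (15/2 - 3/2*(-131))*(1/331764) = (15/2 + 393/2)*(1/331764) = 204*(1/331764) = 17/27647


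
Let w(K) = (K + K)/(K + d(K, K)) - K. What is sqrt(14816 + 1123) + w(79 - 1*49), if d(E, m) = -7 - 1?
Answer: -300/11 + 3*sqrt(1771) ≈ 98.977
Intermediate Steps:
d(E, m) = -8
w(K) = -K + 2*K/(-8 + K) (w(K) = (K + K)/(K - 8) - K = (2*K)/(-8 + K) - K = 2*K/(-8 + K) - K = -K + 2*K/(-8 + K))
sqrt(14816 + 1123) + w(79 - 1*49) = sqrt(14816 + 1123) + (79 - 1*49)*(10 - (79 - 1*49))/(-8 + (79 - 1*49)) = sqrt(15939) + (79 - 49)*(10 - (79 - 49))/(-8 + (79 - 49)) = 3*sqrt(1771) + 30*(10 - 1*30)/(-8 + 30) = 3*sqrt(1771) + 30*(10 - 30)/22 = 3*sqrt(1771) + 30*(1/22)*(-20) = 3*sqrt(1771) - 300/11 = -300/11 + 3*sqrt(1771)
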